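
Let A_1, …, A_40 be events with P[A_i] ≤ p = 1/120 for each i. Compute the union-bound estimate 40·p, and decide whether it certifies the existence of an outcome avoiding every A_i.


Union bound: P[∪_{i=1}^{40} A_i] ≤ Σ_i P[A_i] ≤ 40·p = 40·(1/120) = 1/3.
Numerically: 1/3 ≈ 0.3333.
Is 1/3 < 1? YES.
Since P[∪ A_i] ≤ 1/3 < 1, the complement has P[∩ A_i^c] ≥ 1 − 1/3 = 2/3 > 0, so some outcome avoids every A_i.

40·p = 1/3 ≈ 0.3333; existence CERTIFIED by the union bound.


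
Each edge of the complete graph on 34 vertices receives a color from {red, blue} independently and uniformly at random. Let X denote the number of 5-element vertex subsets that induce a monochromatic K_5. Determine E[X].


Let X = Σ_S X_S over the C(34, 5) = 278256 subsets S of size 5, where X_S = 1 if the K_5 on S is monochromatic.
For a fixed S, the K_5 on S has C(5, 2) = 10 edges. P[all 10 edges red] = (1/2)^10, and likewise for blue, so P[monochromatic] = 2·(1/2)^10 = 2^{1 − 10} = 1/512.
By linearity of expectation: E[X] = C(34, 5) · 2^{1 − 10} = 278256 · 1/512 = 17391/32.
Numerically: E[X] ≈ 543.4688.

E[X] = C(34,5)·2^(1−C(5,2)) = 17391/32 ≈ 543.4688.


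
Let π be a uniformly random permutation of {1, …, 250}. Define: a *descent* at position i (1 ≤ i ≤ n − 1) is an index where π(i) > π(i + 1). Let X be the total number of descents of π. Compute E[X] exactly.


Write X = Σ X_I over i = 1, …, 249, with X_I the indicator of one descent.
There are 249 indicators.
For each fixed i, the pair (π(i), π(i+1)) is a uniformly random ordered pair of distinct values from {1, …, 250}; by symmetry P[π(i) > π(i+1)] = 1/2.
By linearity: E[X] = 249 · (1/2) = (250 − 1) · (1/2) = 249/2 ≈ 124.500000.

E[X] = 249/2 = 124.500000.


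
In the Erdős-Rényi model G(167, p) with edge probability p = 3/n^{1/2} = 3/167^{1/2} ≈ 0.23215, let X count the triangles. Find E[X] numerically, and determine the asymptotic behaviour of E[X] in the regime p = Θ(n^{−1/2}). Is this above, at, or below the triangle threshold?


Number of potential triangles: C(167, 3) = 762355.
Each occurs with probability p³ ≈ (0.23215)³ ≈ 1.2510915e-02.
By linearity: E[X] = C(167, 3)·p³ ≈ 762355 · 1.2510915e-02 ≈ 9537.75825.
Since α = 1/2 < 1, p = c/n^{1/2} ≫ 1/n is above the triangle threshold p ~ 1/n. Asymptotically E[X] ~ (c³/6)·n^{3(1−α)} = (3³/6)·n^{1.5} → ∞; triangles are abundant w.h.p.

E[X] ≈ 9537.75825; in regime p = Θ(1/n^{1/2}) E[X] diverges (above the triangle threshold p ~ 1/n).


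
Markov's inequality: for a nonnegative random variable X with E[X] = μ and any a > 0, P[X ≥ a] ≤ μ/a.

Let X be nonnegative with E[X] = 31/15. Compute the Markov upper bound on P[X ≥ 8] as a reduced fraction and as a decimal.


μ = E[X] = 31/15, a = 8.
Markov: P[X ≥ 8] ≤ μ/a = (31/15)/8 = 31/120.
Numerically: ≈ 0.258333.
(Since a = 8 > μ = 2.066667, the bound 31/120 is < 1 and informative.)

P[X ≥ 8] ≤ 31/120 ≈ 0.258333.


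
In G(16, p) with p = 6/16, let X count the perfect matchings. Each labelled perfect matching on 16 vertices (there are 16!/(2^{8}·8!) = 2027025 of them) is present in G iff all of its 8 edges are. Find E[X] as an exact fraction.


K_16 has 16!/(2^{8}·8!) = 2027025 labelled perfect matchings.
For each such perfect matching H, let X_H = 1 if all 8 edges of H are present in G. Then P[X_H = 1] = p^{8} = (3/8)^{8} = 6561/16777216.
Summing the indicators: E[X] = Σ_H E[X_H] = 2027025 · p^{8} = 2027025 · 6561/16777216 = 13299311025/16777216.
Numerically: E[X] ≈ 792.7.

E[X] = 2027025 · (3/8)^{8} = 13299311025/16777216 ≈ 792.7.


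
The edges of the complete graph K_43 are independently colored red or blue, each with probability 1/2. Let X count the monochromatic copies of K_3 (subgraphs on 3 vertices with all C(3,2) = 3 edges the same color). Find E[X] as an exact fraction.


Let X = Σ_S X_S over the C(43, 3) = 12341 subsets S of size 3, where X_S = 1 if the K_3 on S is monochromatic.
For a fixed S, the K_3 on S has C(3, 2) = 3 edges. P[all 3 edges red] = (1/2)^3, and likewise for blue, so P[monochromatic] = 2·(1/2)^3 = 2^{1 − 3} = 1/4.
By linearity: E[X] = C(43, 3) · 2^{1 − 3} = 12341 · 1/4 = 12341/4.
Numerically: E[X] ≈ 3085.2500.

E[X] = C(43,3)·2^(1−C(3,2)) = 12341/4 ≈ 3085.2500.


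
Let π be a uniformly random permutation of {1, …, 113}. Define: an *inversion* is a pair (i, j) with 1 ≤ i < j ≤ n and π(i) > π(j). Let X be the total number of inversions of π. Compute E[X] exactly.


Write X = Σ X_I over the C(113, 2) = 6328 pairs i < j, with X_I the indicator of one inversion.
There are 6328 indicators.
For each fixed pair i < j, the values π(i) and π(j) are two distinct elements of {1, …, 113} in uniformly random order; by symmetry P[π(i) > π(j)] = 1/2.
By linearity: E[X] = 6328 · (1/2) = C(113, 2) · (1/2) = 6328/2 = 3164 ≈ 3164.000000.

E[X] = 3164 = 3164.000000.


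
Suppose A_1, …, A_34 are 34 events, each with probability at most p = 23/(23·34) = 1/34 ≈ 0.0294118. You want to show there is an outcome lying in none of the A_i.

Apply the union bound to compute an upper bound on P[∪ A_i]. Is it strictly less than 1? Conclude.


Union bound: P[∪_{i=1}^{34} A_i] ≤ Σ_i P[A_i] ≤ 34·p = 34·(1/34) = 1.
Numerically: 1 ≈ 1.0000000.
Is 1 < 1? NO.
Since the bound 1 is ≥ 1, the union bound is uninformative here; it does NOT by itself certify existence.

34·p = 1 ≈ 1.0000000; existence NOT certified by the union bound.


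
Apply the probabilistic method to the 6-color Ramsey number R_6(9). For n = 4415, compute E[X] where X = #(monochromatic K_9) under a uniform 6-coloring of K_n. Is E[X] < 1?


E[X] = C(4415, 9) · 6^{1 − 36} = 1742086910069196051229123255 · 6^{−35} = 1742086910069196051229123255/1719070799748422591028658176.
As a reduced fraction: E[X] = 1742086910069196051229123255/1719070799748422591028658176 ≈ 1.0133887.
Is E[X] < 1? NO.
Since E[X] ≥ 1, the first-moment bound is inconclusive at n = 4415; it does NOT by itself certify R_6(9) > 4415.

E[X] = 1742086910069196051229123255/1719070799748422591028658176 ≈ 1.0133887; E[X] ≥ 1; first-moment method inconclusive here.


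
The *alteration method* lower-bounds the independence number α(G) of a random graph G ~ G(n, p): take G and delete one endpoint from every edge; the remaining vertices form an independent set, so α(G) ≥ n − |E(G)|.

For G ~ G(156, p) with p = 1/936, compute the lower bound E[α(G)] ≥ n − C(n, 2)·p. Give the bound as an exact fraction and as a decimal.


E[|E(G)|] = C(156, 2)·p = 12090 · (1/936) = 155/12.
E[α(G)] ≥ n − E[|E(G)|] = 156 − 155/12 = 1717/12.
Numerically: ≈ 143.083.
(This is only a lower bound; the true E[α(G)] may be larger.)

E[α(G)] ≥ 1717/12 ≈ 143.083.


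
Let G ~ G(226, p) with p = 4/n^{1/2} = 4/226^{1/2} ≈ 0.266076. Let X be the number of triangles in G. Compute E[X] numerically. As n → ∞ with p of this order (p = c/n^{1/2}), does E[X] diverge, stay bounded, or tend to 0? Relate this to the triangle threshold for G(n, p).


Number of potential triangles: C(226, 3) = 1898400.
Each occurs with probability p³ ≈ (0.266076)³ ≈ 1.88372419e-02.
By linearity: E[X] = C(226, 3)·p³ ≈ 1898400 · 1.88372419e-02 ≈ 35760.620058.
Since α = 1/2 < 1, p = c/n^{1/2} ≫ 1/n is above the triangle threshold p ~ 1/n. Asymptotically E[X] ~ (c³/6)·n^{3(1−α)} = (4³/6)·n^{1.5} → ∞; triangles are abundant w.h.p.

E[X] ≈ 35760.620058; in regime p = Θ(1/n^{1/2}) E[X] diverges (above the triangle threshold p ~ 1/n).


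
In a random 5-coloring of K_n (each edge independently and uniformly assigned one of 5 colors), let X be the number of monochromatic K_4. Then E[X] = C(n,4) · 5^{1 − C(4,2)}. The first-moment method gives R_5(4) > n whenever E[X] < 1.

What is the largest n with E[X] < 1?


We need C(n, 4) · 5^{1 − 6} < 1, i.e. C(n, 4) < 5^{6 − 1} = 3125.
Check values of n near the boundary:
  n = 14: C(14, 4) = 1001; 1001 < 3125? YES
  n = 15: C(15, 4) = 1365; 1365 < 3125? YES
  n = 16: C(16, 4) = 1820; 1820 < 3125? YES
  n = 17: C(17, 4) = 2380; 2380 < 3125? YES
  n = 18: C(18, 4) = 3060; 3060 < 3125? YES
  n = 19: C(19, 4) = 3876; 3876 < 3125? NO
The largest n with C(n, 4) < 3125 is n = 18 (where E[X] = 612/625 ≈ 0.9792). Hence R_5(4) > 18, i.e. R_5(4) ≥ 19.

Largest n = 18; hence R_5(4) > 18.


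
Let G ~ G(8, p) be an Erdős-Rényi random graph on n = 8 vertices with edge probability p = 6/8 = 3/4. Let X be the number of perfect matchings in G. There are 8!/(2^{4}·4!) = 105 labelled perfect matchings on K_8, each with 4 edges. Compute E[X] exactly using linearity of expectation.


K_8 has 8!/(2^{4}·4!) = 105 labelled perfect matchings.
For each such perfect matching H, let X_H = 1 if all 4 edges of H are present in G. Then P[X_H = 1] = p^{4} = (3/4)^{4} = 81/256.
By linearity of expectation: E[X] = Σ_H E[X_H] = 105 · p^{4} = 105 · 81/256 = 8505/256.
Numerically: E[X] ≈ 33.2227.

E[X] = 105 · (3/4)^{4} = 8505/256 ≈ 33.2227.


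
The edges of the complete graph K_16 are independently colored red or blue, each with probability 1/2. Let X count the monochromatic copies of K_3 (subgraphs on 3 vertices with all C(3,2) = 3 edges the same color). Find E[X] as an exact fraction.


Let X = Σ_S X_S over the C(16, 3) = 560 subsets S of size 3, where X_S = 1 if the K_3 on S is monochromatic.
For a fixed S, the K_3 on S has C(3, 2) = 3 edges. P[all 3 edges red] = (1/2)^3, and likewise for blue, so P[monochromatic] = 2·(1/2)^3 = 2^{1 − 3} = 1/4.
By linearity: E[X] = C(16, 3) · 2^{1 − 3} = 560 · 1/4 = 140.
Numerically: E[X] ≈ 140.000000.

E[X] = C(16,3)·2^(1−C(3,2)) = 140 ≈ 140.000000.


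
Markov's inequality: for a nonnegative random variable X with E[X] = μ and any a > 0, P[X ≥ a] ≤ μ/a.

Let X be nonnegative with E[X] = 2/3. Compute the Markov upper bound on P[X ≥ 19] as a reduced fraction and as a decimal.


μ = E[X] = 2/3, a = 19.
Markov: P[X ≥ 19] ≤ μ/a = (2/3)/19 = 2/57.
Numerically: ≈ 0.0351.
(Since a = 19 > μ = 0.6667, the bound 2/57 is < 1 and informative.)

P[X ≥ 19] ≤ 2/57 ≈ 0.0351.


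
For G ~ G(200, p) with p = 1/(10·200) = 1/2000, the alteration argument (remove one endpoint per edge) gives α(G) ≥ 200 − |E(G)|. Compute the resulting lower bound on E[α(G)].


E[|E(G)|] = C(200, 2)·p = 19900 · (1/2000) = 199/20.
E[α(G)] ≥ n − E[|E(G)|] = 200 − 199/20 = 3801/20.
Numerically: ≈ 190.0500.
(This is only a lower bound; the true E[α(G)] may be larger.)

E[α(G)] ≥ 3801/20 ≈ 190.0500.


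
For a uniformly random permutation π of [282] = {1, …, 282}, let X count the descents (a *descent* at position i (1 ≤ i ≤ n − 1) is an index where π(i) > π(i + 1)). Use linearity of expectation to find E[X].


Write X = Σ X_I over i = 1, …, 281, with X_I the indicator of one descent.
There are 281 indicators.
For each fixed i, the pair (π(i), π(i+1)) is a uniformly random ordered pair of distinct values from {1, …, 282}; by symmetry P[π(i) > π(i+1)] = 1/2.
By linearity: E[X] = 281 · (1/2) = (282 − 1) · (1/2) = 281/2 ≈ 140.50000.

E[X] = 281/2 = 140.50000.


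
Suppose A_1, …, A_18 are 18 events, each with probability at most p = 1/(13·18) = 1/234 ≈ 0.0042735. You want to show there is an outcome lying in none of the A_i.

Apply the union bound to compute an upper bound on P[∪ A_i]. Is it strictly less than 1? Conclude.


Union bound: P[∪_{i=1}^{18} A_i] ≤ Σ_i P[A_i] ≤ 18·p = 18·(1/234) = 1/13.
Numerically: 1/13 ≈ 0.0769231.
Is 1/13 < 1? YES.
Since P[∪ A_i] ≤ 1/13 < 1, the complement has P[∩ A_i^c] ≥ 1 − 1/13 = 12/13 > 0, so some outcome avoids every A_i.

18·p = 1/13 ≈ 0.0769231; existence CERTIFIED by the union bound.


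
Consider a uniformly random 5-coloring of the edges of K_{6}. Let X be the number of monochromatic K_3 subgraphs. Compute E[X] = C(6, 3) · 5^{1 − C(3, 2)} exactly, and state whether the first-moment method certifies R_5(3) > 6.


E[X] = C(6, 3) · 5^{1 − 3} = 20 · 5^{−2} = 20/25.
As a reduced fraction: E[X] = 4/5 ≈ 0.8000.
Is E[X] < 1? YES.
Since E[X] < 1, there exists a 5-coloring of K_{6} with no monochromatic K_3; hence R_5(3) > 6.

E[X] = 4/5 ≈ 0.8000; E[X] < 1, so R_5(3) > 6.


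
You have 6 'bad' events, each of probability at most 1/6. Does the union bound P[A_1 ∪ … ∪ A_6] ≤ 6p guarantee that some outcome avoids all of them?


Union bound: P[∪_{i=1}^{6} A_i] ≤ Σ_i P[A_i] ≤ 6·p = 6·(1/6) = 1.
Numerically: 1 ≈ 1.000000.
Is 1 < 1? NO.
Since the bound 1 is ≥ 1, the union bound is uninformative here; it does NOT by itself certify existence.

6·p = 1 ≈ 1.000000; existence NOT certified by the union bound.


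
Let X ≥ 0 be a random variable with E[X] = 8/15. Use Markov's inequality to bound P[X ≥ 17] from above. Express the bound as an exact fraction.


μ = E[X] = 8/15, a = 17.
Markov: P[X ≥ 17] ≤ μ/a = (8/15)/17 = 8/255.
Numerically: ≈ 0.03137.
(Since a = 17 > μ = 0.53333, the bound 8/255 is < 1 and informative.)

P[X ≥ 17] ≤ 8/255 ≈ 0.03137.


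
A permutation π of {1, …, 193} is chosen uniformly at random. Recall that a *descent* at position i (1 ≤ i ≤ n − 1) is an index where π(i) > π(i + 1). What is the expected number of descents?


Write X = Σ X_I over i = 1, …, 192, with X_I the indicator of one descent.
There are 192 indicators.
For each fixed i, the pair (π(i), π(i+1)) is a uniformly random ordered pair of distinct values from {1, …, 193}; by symmetry P[π(i) > π(i+1)] = 1/2.
By linearity: E[X] = 192 · (1/2) = (193 − 1) · (1/2) = 96 ≈ 96.000.

E[X] = 96 = 96.000.


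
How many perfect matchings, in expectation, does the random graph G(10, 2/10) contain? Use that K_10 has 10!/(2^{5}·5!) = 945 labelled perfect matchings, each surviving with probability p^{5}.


K_10 has 10!/(2^{5}·5!) = 945 labelled perfect matchings.
For each such perfect matching H, let X_H = 1 if all 5 edges of H are present in G. Then P[X_H = 1] = p^{5} = (1/5)^{5} = 1/3125.
Summing the indicators: E[X] = Σ_H E[X_H] = 945 · p^{5} = 945 · 1/3125 = 189/625.
Numerically: E[X] ≈ 0.3024.

E[X] = 945 · (1/5)^{5} = 189/625 ≈ 0.3024.


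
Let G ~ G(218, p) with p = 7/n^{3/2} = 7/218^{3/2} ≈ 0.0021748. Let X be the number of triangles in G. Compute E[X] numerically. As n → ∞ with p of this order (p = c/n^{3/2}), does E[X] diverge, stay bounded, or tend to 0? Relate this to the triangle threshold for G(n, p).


Number of potential triangles: C(218, 3) = 1703016.
Each occurs with probability p³ ≈ (0.0021748)³ ≈ 1.0285843e-08.
By linearity: E[X] = C(218, 3)·p³ ≈ 1703016 · 1.0285843e-08 ≈ 0.01752.
Since α = 3/2 > 1, p = c/n^{3/2} = o(1/n) is below the triangle threshold p ~ 1/n. Asymptotically E[X] ~ (c³/6)·n^{3(1−α)} = (7³/6)·n^{-1.5} → 0, so by Markov's inequality G has no triangles w.h.p.

E[X] ≈ 0.01752; in regime p = Θ(1/n^{3/2}) E[X] tends to 0 (below the triangle threshold p ~ 1/n).


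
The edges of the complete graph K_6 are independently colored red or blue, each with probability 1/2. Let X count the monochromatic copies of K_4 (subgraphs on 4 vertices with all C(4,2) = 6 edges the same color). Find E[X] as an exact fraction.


Let X = Σ_S X_S over the C(6, 4) = 15 subsets S of size 4, where X_S = 1 if the K_4 on S is monochromatic.
For a fixed S, the K_4 on S has C(4, 2) = 6 edges. P[all 6 edges red] = (1/2)^6, and likewise for blue, so P[monochromatic] = 2·(1/2)^6 = 2^{1 − 6} = 1/32.
By linearity: E[X] = C(6, 4) · 2^{1 − 6} = 15 · 1/32 = 15/32.
Numerically: E[X] ≈ 0.4688.

E[X] = C(6,4)·2^(1−C(4,2)) = 15/32 ≈ 0.4688.


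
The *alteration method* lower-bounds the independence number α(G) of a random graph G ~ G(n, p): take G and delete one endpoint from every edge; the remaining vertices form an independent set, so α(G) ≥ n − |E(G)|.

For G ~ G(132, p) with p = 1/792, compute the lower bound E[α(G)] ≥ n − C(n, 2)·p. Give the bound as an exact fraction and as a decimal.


E[|E(G)|] = C(132, 2)·p = 8646 · (1/792) = 131/12.
E[α(G)] ≥ n − E[|E(G)|] = 132 − 131/12 = 1453/12.
Numerically: ≈ 121.083.
(This is only a lower bound; the true E[α(G)] may be larger.)

E[α(G)] ≥ 1453/12 ≈ 121.083.


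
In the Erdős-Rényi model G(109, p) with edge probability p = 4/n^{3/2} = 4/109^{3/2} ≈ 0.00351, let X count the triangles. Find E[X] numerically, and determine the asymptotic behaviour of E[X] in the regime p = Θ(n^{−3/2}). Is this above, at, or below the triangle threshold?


Number of potential triangles: C(109, 3) = 209934.
Each occurs with probability p³ ≈ (0.00351)³ ≈ 4.34271e-08.
By linearity: E[X] = C(109, 3)·p³ ≈ 209934 · 4.34271e-08 ≈ 0.009.
Since α = 3/2 > 1, p = c/n^{3/2} = o(1/n) is below the triangle threshold p ~ 1/n. Asymptotically E[X] ~ (c³/6)·n^{3(1−α)} = (4³/6)·n^{-1.5} → 0, so by Markov's inequality G has no triangles w.h.p.

E[X] ≈ 0.009; in regime p = Θ(1/n^{3/2}) E[X] tends to 0 (below the triangle threshold p ~ 1/n).


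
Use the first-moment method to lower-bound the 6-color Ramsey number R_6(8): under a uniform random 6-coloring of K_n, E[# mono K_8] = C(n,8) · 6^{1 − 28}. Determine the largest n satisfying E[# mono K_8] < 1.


We need C(n, 8) · 6^{1 − 28} < 1, i.e. C(n, 8) < 6^{28 − 1} = 1023490369077469249536.
Check values of n near the boundary:
  n = 1590: C(1590, 8) = 995397314198933813310; 995397314198933813310 < 1023490369077469249536? YES
  n = 1591: C(1591, 8) = 1000427749141189953870; 1000427749141189953870 < 1023490369077469249536? YES
  n = 1592: C(1592, 8) = 1005480414540892933435; 1005480414540892933435 < 1023490369077469249536? YES
  n = 1593: C(1593, 8) = 1010555394551193970323; 1010555394551193970323 < 1023490369077469249536? YES
  n = 1594: C(1594, 8) = 1015652773590544255167; 1015652773590544255167 < 1023490369077469249536? YES
  n = 1595: C(1595, 8) = 1020772636343363633895; 1020772636343363633895 < 1023490369077469249536? YES
  n = 1596: C(1596, 8) = 1025915067760710553965; 1025915067760710553965 < 1023490369077469249536? NO
  n = 1597: C(1597, 8) = 1031080153060953275445; 1031080153060953275445 < 1023490369077469249536? NO
The largest n with C(n, 8) < 1023490369077469249536 is n = 1595 (where E[X] = 113419181815929292655/113721152119718805504 ≈ 0.9973446). Hence R_6(8) > 1595, i.e. R_6(8) ≥ 1596.

Largest n = 1595; hence R_6(8) > 1595.


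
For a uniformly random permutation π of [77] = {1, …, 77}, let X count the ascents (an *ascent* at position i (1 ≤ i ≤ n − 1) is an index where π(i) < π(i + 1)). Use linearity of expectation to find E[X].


Write X = Σ X_I over i = 1, …, 76, with X_I the indicator of one ascent.
There are 76 indicators.
For each fixed i, the pair (π(i), π(i+1)) is a uniformly random ordered pair of distinct values from {1, …, 77}; by symmetry P[π(i) < π(i+1)] = 1/2.
By linearity: E[X] = 76 · (1/2) = (77 − 1) · (1/2) = 38 ≈ 38.00000.

E[X] = 38 = 38.00000.


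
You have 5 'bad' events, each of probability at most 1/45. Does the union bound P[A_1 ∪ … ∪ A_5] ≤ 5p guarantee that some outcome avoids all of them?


Union bound: P[∪_{i=1}^{5} A_i] ≤ Σ_i P[A_i] ≤ 5·p = 5·(1/45) = 1/9.
Numerically: 1/9 ≈ 0.11111.
Is 1/9 < 1? YES.
Since P[∪ A_i] ≤ 1/9 < 1, the complement has P[∩ A_i^c] ≥ 1 − 1/9 = 8/9 > 0, so some outcome avoids every A_i.

5·p = 1/9 ≈ 0.11111; existence CERTIFIED by the union bound.


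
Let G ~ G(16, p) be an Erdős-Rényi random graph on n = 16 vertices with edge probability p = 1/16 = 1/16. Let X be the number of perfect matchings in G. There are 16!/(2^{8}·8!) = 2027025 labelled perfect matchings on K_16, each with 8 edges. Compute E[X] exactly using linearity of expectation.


K_16 has 16!/(2^{8}·8!) = 2027025 labelled perfect matchings.
For each such perfect matching H, let X_H = 1 if all 8 edges of H are present in G. Then P[X_H = 1] = p^{8} = (1/16)^{8} = 1/4294967296.
Summing the indicators: E[X] = Σ_H E[X_H] = 2027025 · p^{8} = 2027025 · 1/4294967296 = 2027025/4294967296.
Numerically: E[X] ≈ 0.000471954.

E[X] = 2027025 · (1/16)^{8} = 2027025/4294967296 ≈ 0.000471954.


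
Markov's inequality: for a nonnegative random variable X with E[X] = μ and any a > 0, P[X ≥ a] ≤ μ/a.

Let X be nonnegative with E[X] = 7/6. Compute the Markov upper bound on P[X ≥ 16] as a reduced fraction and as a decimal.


μ = E[X] = 7/6, a = 16.
Markov: P[X ≥ 16] ≤ μ/a = (7/6)/16 = 7/96.
Numerically: ≈ 0.072917.
(Since a = 16 > μ = 1.166667, the bound 7/96 is < 1 and informative.)

P[X ≥ 16] ≤ 7/96 ≈ 0.072917.


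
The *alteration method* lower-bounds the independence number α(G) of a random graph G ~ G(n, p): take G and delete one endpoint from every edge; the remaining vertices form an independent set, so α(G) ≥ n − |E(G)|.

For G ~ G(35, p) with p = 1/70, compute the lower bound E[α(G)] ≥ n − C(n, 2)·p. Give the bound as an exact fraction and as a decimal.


E[|E(G)|] = C(35, 2)·p = 595 · (1/70) = 17/2.
E[α(G)] ≥ n − E[|E(G)|] = 35 − 17/2 = 53/2.
Numerically: ≈ 26.500000.
(This is only a lower bound; the true E[α(G)] may be larger.)

E[α(G)] ≥ 53/2 ≈ 26.500000.


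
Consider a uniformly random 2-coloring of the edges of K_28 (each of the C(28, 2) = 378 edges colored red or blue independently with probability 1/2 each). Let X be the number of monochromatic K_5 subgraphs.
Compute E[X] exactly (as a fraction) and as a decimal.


Let X = Σ_S X_S over the C(28, 5) = 98280 subsets S of size 5, where X_S = 1 if the K_5 on S is monochromatic.
For a fixed S, the K_5 on S has C(5, 2) = 10 edges. P[all 10 edges red] = (1/2)^10, and likewise for blue, so P[monochromatic] = 2·(1/2)^10 = 2^{1 − 10} = 1/512.
By linearity: E[X] = C(28, 5) · 2^{1 − 10} = 98280 · 1/512 = 12285/64.
Numerically: E[X] ≈ 191.953.

E[X] = C(28,5)·2^(1−C(5,2)) = 12285/64 ≈ 191.953.


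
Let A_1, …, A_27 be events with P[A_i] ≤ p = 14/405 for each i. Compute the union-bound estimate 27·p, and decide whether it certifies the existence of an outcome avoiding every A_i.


Union bound: P[∪_{i=1}^{27} A_i] ≤ Σ_i P[A_i] ≤ 27·p = 27·(14/405) = 14/15.
Numerically: 14/15 ≈ 0.933333.
Is 14/15 < 1? YES.
Since P[∪ A_i] ≤ 14/15 < 1, the complement has P[∩ A_i^c] ≥ 1 − 14/15 = 1/15 > 0, so some outcome avoids every A_i.

27·p = 14/15 ≈ 0.933333; existence CERTIFIED by the union bound.


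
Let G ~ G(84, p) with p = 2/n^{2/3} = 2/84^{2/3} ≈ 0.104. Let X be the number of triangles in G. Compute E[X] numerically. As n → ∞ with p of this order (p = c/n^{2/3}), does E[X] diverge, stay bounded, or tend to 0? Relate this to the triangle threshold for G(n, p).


Number of potential triangles: C(84, 3) = 95284.
Each occurs with probability p³ ≈ (0.104)³ ≈ 1.13379e-03.
By linearity: E[X] = C(84, 3)·p³ ≈ 95284 · 1.13379e-03 ≈ 108.032.
Since α = 2/3 < 1, p = c/n^{2/3} ≫ 1/n is above the triangle threshold p ~ 1/n. Asymptotically E[X] ~ (c³/6)·n^{3(1−α)} = (2³/6)·n^{1} → ∞; triangles are abundant w.h.p.

E[X] ≈ 108.032; in regime p = Θ(1/n^{2/3}) E[X] diverges (above the triangle threshold p ~ 1/n).


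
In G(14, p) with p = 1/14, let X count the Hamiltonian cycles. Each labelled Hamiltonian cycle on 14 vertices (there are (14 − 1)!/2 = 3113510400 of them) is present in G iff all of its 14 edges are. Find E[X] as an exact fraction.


K_14 has (14 − 1)!/2 = 3113510400 labelled Hamiltonian cycles.
For each such Hamiltonian cycle H, let X_H = 1 if all 14 edges of H are present in G. Then P[X_H = 1] = p^{14} = (1/14)^{14} = 1/11112006825558016.
By linearity: E[X] = Σ_H E[X_H] = 3113510400 · p^{14} = 3113510400 · 1/11112006825558016 = 868725/3100448333024.
Numerically: E[X] ≈ 2.80193e-07.

E[X] = 3113510400 · (1/14)^{14} = 868725/3100448333024 ≈ 2.80193e-07.


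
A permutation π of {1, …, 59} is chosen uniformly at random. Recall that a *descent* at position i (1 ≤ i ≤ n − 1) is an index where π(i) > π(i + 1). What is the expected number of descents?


Write X = Σ X_I over i = 1, …, 58, with X_I the indicator of one descent.
There are 58 indicators.
For each fixed i, the pair (π(i), π(i+1)) is a uniformly random ordered pair of distinct values from {1, …, 59}; by symmetry P[π(i) > π(i+1)] = 1/2.
By linearity: E[X] = 58 · (1/2) = (59 − 1) · (1/2) = 29 ≈ 29.000.

E[X] = 29 = 29.000.


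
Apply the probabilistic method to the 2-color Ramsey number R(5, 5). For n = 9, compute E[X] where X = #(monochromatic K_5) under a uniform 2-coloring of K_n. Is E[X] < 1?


E[X] = C(9, 5) · 2^{1 − 10} = 126 · 2^{−9} = 126/512.
As a reduced fraction: E[X] = 63/256 ≈ 0.246.
Is E[X] < 1? YES.
Since E[X] < 1, there exists a 2-coloring of K_{9} with no monochromatic K_5; hence R(5, 5) > 9.

E[X] = 63/256 ≈ 0.246; E[X] < 1, so R(5, 5) > 9.


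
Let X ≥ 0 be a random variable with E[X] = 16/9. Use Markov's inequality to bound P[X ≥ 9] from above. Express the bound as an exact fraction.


μ = E[X] = 16/9, a = 9.
Markov: P[X ≥ 9] ≤ μ/a = (16/9)/9 = 16/81.
Numerically: ≈ 0.197531.
(Since a = 9 > μ = 1.777778, the bound 16/81 is < 1 and informative.)

P[X ≥ 9] ≤ 16/81 ≈ 0.197531.


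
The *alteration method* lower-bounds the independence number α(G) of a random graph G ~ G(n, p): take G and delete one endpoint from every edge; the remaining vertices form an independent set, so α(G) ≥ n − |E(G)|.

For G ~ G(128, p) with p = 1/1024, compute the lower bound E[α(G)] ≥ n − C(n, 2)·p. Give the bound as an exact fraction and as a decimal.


E[|E(G)|] = C(128, 2)·p = 8128 · (1/1024) = 127/16.
E[α(G)] ≥ n − E[|E(G)|] = 128 − 127/16 = 1921/16.
Numerically: ≈ 120.0625.
(This is only a lower bound; the true E[α(G)] may be larger.)

E[α(G)] ≥ 1921/16 ≈ 120.0625.


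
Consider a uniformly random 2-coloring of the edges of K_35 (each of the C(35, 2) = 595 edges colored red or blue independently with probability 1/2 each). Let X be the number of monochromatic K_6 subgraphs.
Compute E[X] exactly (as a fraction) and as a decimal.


Let X = Σ_S X_S over the C(35, 6) = 1623160 subsets S of size 6, where X_S = 1 if the K_6 on S is monochromatic.
For a fixed S, the K_6 on S has C(6, 2) = 15 edges. P[all 15 edges red] = (1/2)^15, and likewise for blue, so P[monochromatic] = 2·(1/2)^15 = 2^{1 − 15} = 1/16384.
Summing: E[X] = C(35, 6) · 2^{1 − 15} = 1623160 · 1/16384 = 202895/2048.
Numerically: E[X] ≈ 99.069824.

E[X] = C(35,6)·2^(1−C(6,2)) = 202895/2048 ≈ 99.069824.


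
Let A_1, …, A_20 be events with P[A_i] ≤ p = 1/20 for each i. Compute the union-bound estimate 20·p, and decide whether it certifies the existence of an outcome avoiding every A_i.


Union bound: P[∪_{i=1}^{20} A_i] ≤ Σ_i P[A_i] ≤ 20·p = 20·(1/20) = 1.
Numerically: 1 ≈ 1.000.
Is 1 < 1? NO.
Since the bound 1 is ≥ 1, the union bound is uninformative here; it does NOT by itself certify existence.

20·p = 1 ≈ 1.000; existence NOT certified by the union bound.


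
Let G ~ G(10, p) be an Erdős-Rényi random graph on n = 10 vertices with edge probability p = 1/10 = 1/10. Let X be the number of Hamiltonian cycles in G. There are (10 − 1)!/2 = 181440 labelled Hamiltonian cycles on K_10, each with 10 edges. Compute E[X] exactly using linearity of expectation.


K_10 has (10 − 1)!/2 = 181440 labelled Hamiltonian cycles.
For each such Hamiltonian cycle H, let X_H = 1 if all 10 edges of H are present in G. Then P[X_H = 1] = p^{10} = (1/10)^{10} = 1/10000000000.
Summing the indicators: E[X] = Σ_H E[X_H] = 181440 · p^{10} = 181440 · 1/10000000000 = 567/31250000.
Numerically: E[X] ≈ 1.81e-05.

E[X] = 181440 · (1/10)^{10} = 567/31250000 ≈ 1.81e-05.


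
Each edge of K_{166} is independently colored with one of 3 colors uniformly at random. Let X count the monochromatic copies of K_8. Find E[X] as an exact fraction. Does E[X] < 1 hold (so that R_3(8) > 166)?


E[X] = C(166, 8) · 3^{1 − 28} = 12049276177620 · 3^{−27} = 12049276177620/7625597484987.
As a reduced fraction: E[X] = 148756496020/94143178827 ≈ 1.5801.
Is E[X] < 1? NO.
Since E[X] ≥ 1, the first-moment bound is inconclusive at n = 166; it does NOT by itself certify R_3(8) > 166.

E[X] = 148756496020/94143178827 ≈ 1.5801; E[X] ≥ 1; first-moment method inconclusive here.


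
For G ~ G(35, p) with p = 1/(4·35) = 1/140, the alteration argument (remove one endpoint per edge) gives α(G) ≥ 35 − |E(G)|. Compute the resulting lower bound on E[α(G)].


E[|E(G)|] = C(35, 2)·p = 595 · (1/140) = 17/4.
E[α(G)] ≥ n − E[|E(G)|] = 35 − 17/4 = 123/4.
Numerically: ≈ 30.7500.
(This is only a lower bound; the true E[α(G)] may be larger.)

E[α(G)] ≥ 123/4 ≈ 30.7500.


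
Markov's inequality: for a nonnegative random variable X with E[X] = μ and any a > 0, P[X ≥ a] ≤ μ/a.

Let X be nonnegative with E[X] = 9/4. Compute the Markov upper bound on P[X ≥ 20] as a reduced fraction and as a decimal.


μ = E[X] = 9/4, a = 20.
Markov: P[X ≥ 20] ≤ μ/a = (9/4)/20 = 9/80.
Numerically: ≈ 0.113.
(Since a = 20 > μ = 2.250, the bound 9/80 is < 1 and informative.)

P[X ≥ 20] ≤ 9/80 ≈ 0.113.


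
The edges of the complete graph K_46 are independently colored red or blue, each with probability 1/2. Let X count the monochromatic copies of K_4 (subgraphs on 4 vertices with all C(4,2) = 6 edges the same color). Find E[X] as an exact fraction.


Let X = Σ_S X_S over the C(46, 4) = 163185 subsets S of size 4, where X_S = 1 if the K_4 on S is monochromatic.
For a fixed S, the K_4 on S has C(4, 2) = 6 edges. P[all 6 edges red] = (1/2)^6, and likewise for blue, so P[monochromatic] = 2·(1/2)^6 = 2^{1 − 6} = 1/32.
Summing: E[X] = C(46, 4) · 2^{1 − 6} = 163185 · 1/32 = 163185/32.
Numerically: E[X] ≈ 5099.531250.

E[X] = C(46,4)·2^(1−C(4,2)) = 163185/32 ≈ 5099.531250.


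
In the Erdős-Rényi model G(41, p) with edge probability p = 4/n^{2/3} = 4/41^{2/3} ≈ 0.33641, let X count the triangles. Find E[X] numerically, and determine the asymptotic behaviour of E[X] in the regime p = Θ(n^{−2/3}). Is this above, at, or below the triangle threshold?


Number of potential triangles: C(41, 3) = 10660.
Each occurs with probability p³ ≈ (0.33641)³ ≈ 3.8072576e-02.
By linearity: E[X] = C(41, 3)·p³ ≈ 10660 · 3.8072576e-02 ≈ 405.85366.
Since α = 2/3 < 1, p = c/n^{2/3} ≫ 1/n is above the triangle threshold p ~ 1/n. Asymptotically E[X] ~ (c³/6)·n^{3(1−α)} = (4³/6)·n^{1} → ∞; triangles are abundant w.h.p.

E[X] ≈ 405.85366; in regime p = Θ(1/n^{2/3}) E[X] diverges (above the triangle threshold p ~ 1/n).


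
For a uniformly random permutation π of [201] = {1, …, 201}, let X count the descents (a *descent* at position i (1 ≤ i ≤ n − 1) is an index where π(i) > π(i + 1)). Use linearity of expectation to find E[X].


Write X = Σ X_I over i = 1, …, 200, with X_I the indicator of one descent.
There are 200 indicators.
For each fixed i, the pair (π(i), π(i+1)) is a uniformly random ordered pair of distinct values from {1, …, 201}; by symmetry P[π(i) > π(i+1)] = 1/2.
By linearity: E[X] = 200 · (1/2) = (201 − 1) · (1/2) = 100 ≈ 100.000000.

E[X] = 100 = 100.000000.


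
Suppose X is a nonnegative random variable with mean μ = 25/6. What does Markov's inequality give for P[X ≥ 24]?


μ = E[X] = 25/6, a = 24.
Markov: P[X ≥ 24] ≤ μ/a = (25/6)/24 = 25/144.
Numerically: ≈ 0.1736.
(Since a = 24 > μ = 4.1667, the bound 25/144 is < 1 and informative.)

P[X ≥ 24] ≤ 25/144 ≈ 0.1736.


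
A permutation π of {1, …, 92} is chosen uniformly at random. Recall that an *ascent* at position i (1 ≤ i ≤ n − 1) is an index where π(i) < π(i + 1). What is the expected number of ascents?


Write X = Σ X_I over i = 1, …, 91, with X_I the indicator of one ascent.
There are 91 indicators.
For each fixed i, the pair (π(i), π(i+1)) is a uniformly random ordered pair of distinct values from {1, …, 92}; by symmetry P[π(i) < π(i+1)] = 1/2.
By linearity: E[X] = 91 · (1/2) = (92 − 1) · (1/2) = 91/2 ≈ 45.50000.

E[X] = 91/2 = 45.50000.


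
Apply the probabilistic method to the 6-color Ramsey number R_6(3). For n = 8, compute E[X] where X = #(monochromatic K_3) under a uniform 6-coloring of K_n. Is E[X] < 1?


E[X] = C(8, 3) · 6^{1 − 3} = 56 · 6^{−2} = 56/36.
As a reduced fraction: E[X] = 14/9 ≈ 1.555556.
Is E[X] < 1? NO.
Since E[X] ≥ 1, the first-moment bound is inconclusive at n = 8; it does NOT by itself certify R_6(3) > 8.

E[X] = 14/9 ≈ 1.555556; E[X] ≥ 1; first-moment method inconclusive here.


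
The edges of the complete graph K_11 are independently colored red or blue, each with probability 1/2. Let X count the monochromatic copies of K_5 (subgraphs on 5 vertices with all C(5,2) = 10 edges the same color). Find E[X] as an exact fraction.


Let X = Σ_S X_S over the C(11, 5) = 462 subsets S of size 5, where X_S = 1 if the K_5 on S is monochromatic.
For a fixed S, the K_5 on S has C(5, 2) = 10 edges. P[all 10 edges red] = (1/2)^10, and likewise for blue, so P[monochromatic] = 2·(1/2)^10 = 2^{1 − 10} = 1/512.
Summing: E[X] = C(11, 5) · 2^{1 − 10} = 462 · 1/512 = 231/256.
Numerically: E[X] ≈ 0.90234.

E[X] = C(11,5)·2^(1−C(5,2)) = 231/256 ≈ 0.90234.


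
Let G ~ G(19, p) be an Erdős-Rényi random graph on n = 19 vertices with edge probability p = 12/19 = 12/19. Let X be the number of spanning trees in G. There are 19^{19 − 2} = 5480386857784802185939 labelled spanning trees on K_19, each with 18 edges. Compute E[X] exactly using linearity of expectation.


K_19 has 19^{19 − 2} = 5480386857784802185939 labelled spanning trees.
For each such spanning tree H, let X_H = 1 if all 18 edges of H are present in G. Then P[X_H = 1] = p^{18} = (12/19)^{18} = 26623333280885243904/104127350297911241532841.
By linearity of expectation: E[X] = Σ_H E[X_H] = 5480386857784802185939 · p^{18} = 5480386857784802185939 · 26623333280885243904/104127350297911241532841 = 26623333280885243904/19.
Numerically: E[X] ≈ 1.401e+18.

E[X] = 5480386857784802185939 · (12/19)^{18} = 26623333280885243904/19 ≈ 1.401e+18.


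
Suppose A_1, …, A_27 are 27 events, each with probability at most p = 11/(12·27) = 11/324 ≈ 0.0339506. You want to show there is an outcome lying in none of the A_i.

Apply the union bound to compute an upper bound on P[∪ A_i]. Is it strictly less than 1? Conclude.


Union bound: P[∪_{i=1}^{27} A_i] ≤ Σ_i P[A_i] ≤ 27·p = 27·(11/324) = 11/12.
Numerically: 11/12 ≈ 0.9166667.
Is 11/12 < 1? YES.
Since P[∪ A_i] ≤ 11/12 < 1, the complement has P[∩ A_i^c] ≥ 1 − 11/12 = 1/12 > 0, so some outcome avoids every A_i.

27·p = 11/12 ≈ 0.9166667; existence CERTIFIED by the union bound.


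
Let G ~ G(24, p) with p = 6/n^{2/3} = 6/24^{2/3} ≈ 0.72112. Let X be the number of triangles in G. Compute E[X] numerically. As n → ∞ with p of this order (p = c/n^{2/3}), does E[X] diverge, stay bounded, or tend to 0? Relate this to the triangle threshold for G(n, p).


Number of potential triangles: C(24, 3) = 2024.
Each occurs with probability p³ ≈ (0.72112)³ ≈ 3.7500000e-01.
By linearity: E[X] = C(24, 3)·p³ ≈ 2024 · 3.7500000e-01 ≈ 759.00000.
Since α = 2/3 < 1, p = c/n^{2/3} ≫ 1/n is above the triangle threshold p ~ 1/n. Asymptotically E[X] ~ (c³/6)·n^{3(1−α)} = (6³/6)·n^{1} → ∞; triangles are abundant w.h.p.

E[X] ≈ 759.00000; in regime p = Θ(1/n^{2/3}) E[X] diverges (above the triangle threshold p ~ 1/n).


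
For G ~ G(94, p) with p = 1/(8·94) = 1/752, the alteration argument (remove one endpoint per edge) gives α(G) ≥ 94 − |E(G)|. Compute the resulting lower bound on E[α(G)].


E[|E(G)|] = C(94, 2)·p = 4371 · (1/752) = 93/16.
E[α(G)] ≥ n − E[|E(G)|] = 94 − 93/16 = 1411/16.
Numerically: ≈ 88.188.
(This is only a lower bound; the true E[α(G)] may be larger.)

E[α(G)] ≥ 1411/16 ≈ 88.188.


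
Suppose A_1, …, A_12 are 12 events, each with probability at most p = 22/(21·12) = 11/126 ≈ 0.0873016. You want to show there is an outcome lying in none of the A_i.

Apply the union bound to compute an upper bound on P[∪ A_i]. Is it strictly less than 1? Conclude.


Union bound: P[∪_{i=1}^{12} A_i] ≤ Σ_i P[A_i] ≤ 12·p = 12·(11/126) = 22/21.
Numerically: 22/21 ≈ 1.0476190.
Is 22/21 < 1? NO.
Since the bound 22/21 is ≥ 1, the union bound is uninformative here; it does NOT by itself certify existence.

12·p = 22/21 ≈ 1.0476190; existence NOT certified by the union bound.


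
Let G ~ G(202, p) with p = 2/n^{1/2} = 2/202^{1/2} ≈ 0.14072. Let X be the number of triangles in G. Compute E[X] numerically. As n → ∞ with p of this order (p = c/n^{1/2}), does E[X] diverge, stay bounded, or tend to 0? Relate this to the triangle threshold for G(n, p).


Number of potential triangles: C(202, 3) = 1353400.
Each occurs with probability p³ ≈ (0.14072)³ ≈ 2.7865249e-03.
By linearity: E[X] = C(202, 3)·p³ ≈ 1353400 · 2.7865249e-03 ≈ 3771.28284.
Since α = 1/2 < 1, p = c/n^{1/2} ≫ 1/n is above the triangle threshold p ~ 1/n. Asymptotically E[X] ~ (c³/6)·n^{3(1−α)} = (2³/6)·n^{1.5} → ∞; triangles are abundant w.h.p.

E[X] ≈ 3771.28284; in regime p = Θ(1/n^{1/2}) E[X] diverges (above the triangle threshold p ~ 1/n).


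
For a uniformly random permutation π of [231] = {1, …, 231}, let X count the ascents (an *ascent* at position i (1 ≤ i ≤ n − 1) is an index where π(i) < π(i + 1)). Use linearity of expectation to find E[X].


Write X = Σ X_I over i = 1, …, 230, with X_I the indicator of one ascent.
There are 230 indicators.
For each fixed i, the pair (π(i), π(i+1)) is a uniformly random ordered pair of distinct values from {1, …, 231}; by symmetry P[π(i) < π(i+1)] = 1/2.
By linearity: E[X] = 230 · (1/2) = (231 − 1) · (1/2) = 115 ≈ 115.000000.

E[X] = 115 = 115.000000.


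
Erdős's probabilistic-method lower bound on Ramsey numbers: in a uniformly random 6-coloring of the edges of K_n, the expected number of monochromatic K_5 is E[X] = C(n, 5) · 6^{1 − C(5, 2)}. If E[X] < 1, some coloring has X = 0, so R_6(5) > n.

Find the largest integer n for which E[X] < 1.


We need C(n, 5) · 6^{1 − 10} < 1, i.e. C(n, 5) < 6^{10 − 1} = 10077696.
Check values of n near the boundary:
  n = 64: C(64, 5) = 7624512; 7624512 < 10077696? YES
  n = 65: C(65, 5) = 8259888; 8259888 < 10077696? YES
  n = 66: C(66, 5) = 8936928; 8936928 < 10077696? YES
  n = 67: C(67, 5) = 9657648; 9657648 < 10077696? YES
  n = 68: C(68, 5) = 10424128; 10424128 < 10077696? NO
  n = 69: C(69, 5) = 11238513; 11238513 < 10077696? NO
The largest n with C(n, 5) < 10077696 is n = 67 (where E[X] = 67067/69984 ≈ 0.95832). Hence R_6(5) > 67, i.e. R_6(5) ≥ 68.

Largest n = 67; hence R_6(5) > 67.


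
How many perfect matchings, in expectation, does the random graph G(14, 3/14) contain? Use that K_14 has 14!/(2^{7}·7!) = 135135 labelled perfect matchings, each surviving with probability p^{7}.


K_14 has 14!/(2^{7}·7!) = 135135 labelled perfect matchings.
For each such perfect matching H, let X_H = 1 if all 7 edges of H are present in G. Then P[X_H = 1] = p^{7} = (3/14)^{7} = 2187/105413504.
Summing the indicators: E[X] = Σ_H E[X_H] = 135135 · p^{7} = 135135 · 2187/105413504 = 42220035/15059072.
Numerically: E[X] ≈ 2.8.

E[X] = 135135 · (3/14)^{7} = 42220035/15059072 ≈ 2.8.


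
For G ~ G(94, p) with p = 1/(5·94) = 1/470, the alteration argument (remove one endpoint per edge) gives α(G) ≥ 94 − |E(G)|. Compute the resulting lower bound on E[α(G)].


E[|E(G)|] = C(94, 2)·p = 4371 · (1/470) = 93/10.
E[α(G)] ≥ n − E[|E(G)|] = 94 − 93/10 = 847/10.
Numerically: ≈ 84.70000.
(This is only a lower bound; the true E[α(G)] may be larger.)

E[α(G)] ≥ 847/10 ≈ 84.70000.


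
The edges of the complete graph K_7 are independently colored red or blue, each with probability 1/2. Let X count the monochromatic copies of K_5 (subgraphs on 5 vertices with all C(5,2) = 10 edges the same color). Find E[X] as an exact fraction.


Let X = Σ_S X_S over the C(7, 5) = 21 subsets S of size 5, where X_S = 1 if the K_5 on S is monochromatic.
For a fixed S, the K_5 on S has C(5, 2) = 10 edges. P[all 10 edges red] = (1/2)^10, and likewise for blue, so P[monochromatic] = 2·(1/2)^10 = 2^{1 − 10} = 1/512.
By linearity of expectation: E[X] = C(7, 5) · 2^{1 − 10} = 21 · 1/512 = 21/512.
Numerically: E[X] ≈ 0.0410.

E[X] = C(7,5)·2^(1−C(5,2)) = 21/512 ≈ 0.0410.
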